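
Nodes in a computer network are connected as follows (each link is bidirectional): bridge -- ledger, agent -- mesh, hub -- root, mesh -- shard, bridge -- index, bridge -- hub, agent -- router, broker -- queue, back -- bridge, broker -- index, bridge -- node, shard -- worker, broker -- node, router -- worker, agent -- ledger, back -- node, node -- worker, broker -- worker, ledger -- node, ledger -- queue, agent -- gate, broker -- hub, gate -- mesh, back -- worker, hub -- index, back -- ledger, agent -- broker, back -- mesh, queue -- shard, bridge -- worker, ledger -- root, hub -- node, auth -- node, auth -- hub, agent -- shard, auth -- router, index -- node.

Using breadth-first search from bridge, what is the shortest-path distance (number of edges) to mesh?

2

Level 0: bridge
Level 1: back, hub, index, ledger, node, worker
Level 2: agent, auth, broker, mesh, queue, root, router, shard
Level 3: gate
mesh first appears at level 2.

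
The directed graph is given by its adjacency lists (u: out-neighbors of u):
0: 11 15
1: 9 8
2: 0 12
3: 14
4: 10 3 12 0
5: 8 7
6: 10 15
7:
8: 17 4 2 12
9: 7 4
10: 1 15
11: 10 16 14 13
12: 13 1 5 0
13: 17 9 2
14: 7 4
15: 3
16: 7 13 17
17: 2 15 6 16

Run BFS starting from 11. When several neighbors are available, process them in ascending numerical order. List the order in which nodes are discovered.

Visit 11; enqueue 10, 13, 14, 16 → queue [10, 13, 14, 16]
Visit 10; enqueue 1, 15 → queue [13, 14, 16, 1, 15]
Visit 13; enqueue 2, 9, 17 → queue [14, 16, 1, 15, 2, 9, 17]
Visit 14; enqueue 4, 7 → queue [16, 1, 15, 2, 9, 17, 4, 7]
Visit 16 → queue [1, 15, 2, 9, 17, 4, 7]
Visit 1; enqueue 8 → queue [15, 2, 9, 17, 4, 7, 8]
Visit 15; enqueue 3 → queue [2, 9, 17, 4, 7, 8, 3]
Visit 2; enqueue 0, 12 → queue [9, 17, 4, 7, 8, 3, 0, 12]
Visit 9 → queue [17, 4, 7, 8, 3, 0, 12]
Visit 17; enqueue 6 → queue [4, 7, 8, 3, 0, 12, 6]
Visit 4 → queue [7, 8, 3, 0, 12, 6]
Visit 7 → queue [8, 3, 0, 12, 6]
Visit 8 → queue [3, 0, 12, 6]
Visit 3 → queue [0, 12, 6]
Visit 0 → queue [12, 6]
Visit 12; enqueue 5 → queue [6, 5]
Visit 6 → queue [5]
Visit 5 → queue []

11 -> 10 -> 13 -> 14 -> 16 -> 1 -> 15 -> 2 -> 9 -> 17 -> 4 -> 7 -> 8 -> 3 -> 0 -> 12 -> 6 -> 5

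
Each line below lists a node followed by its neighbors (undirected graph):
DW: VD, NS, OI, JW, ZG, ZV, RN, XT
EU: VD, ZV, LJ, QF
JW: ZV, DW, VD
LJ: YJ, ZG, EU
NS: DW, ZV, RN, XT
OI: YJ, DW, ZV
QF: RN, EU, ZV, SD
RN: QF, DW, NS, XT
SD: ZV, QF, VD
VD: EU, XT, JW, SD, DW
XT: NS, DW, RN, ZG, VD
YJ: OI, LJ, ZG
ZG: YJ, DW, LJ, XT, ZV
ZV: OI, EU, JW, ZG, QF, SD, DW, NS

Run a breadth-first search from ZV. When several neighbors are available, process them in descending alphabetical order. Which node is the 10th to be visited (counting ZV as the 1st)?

Visit ZV; enqueue ZG, SD, QF, OI, NS, JW, EU, DW → queue [ZG, SD, QF, OI, NS, JW, EU, DW]
Visit ZG; enqueue YJ, XT, LJ → queue [SD, QF, OI, NS, JW, EU, DW, YJ, XT, LJ]
Visit SD; enqueue VD → queue [QF, OI, NS, JW, EU, DW, YJ, XT, LJ, VD]
Visit QF; enqueue RN → queue [OI, NS, JW, EU, DW, YJ, XT, LJ, VD, RN]
Visit OI → queue [NS, JW, EU, DW, YJ, XT, LJ, VD, RN]
Visit NS → queue [JW, EU, DW, YJ, XT, LJ, VD, RN]
Visit JW → queue [EU, DW, YJ, XT, LJ, VD, RN]
Visit EU → queue [DW, YJ, XT, LJ, VD, RN]
Visit DW → queue [YJ, XT, LJ, VD, RN]
Visit YJ → queue [XT, LJ, VD, RN]
Visit XT → queue [LJ, VD, RN]
Visit LJ → queue [VD, RN]
Visit VD → queue [RN]
Visit RN → queue []

Visit order: ZV, ZG, SD, QF, OI, NS, JW, EU, DW, YJ, XT, LJ, VD, RN

YJ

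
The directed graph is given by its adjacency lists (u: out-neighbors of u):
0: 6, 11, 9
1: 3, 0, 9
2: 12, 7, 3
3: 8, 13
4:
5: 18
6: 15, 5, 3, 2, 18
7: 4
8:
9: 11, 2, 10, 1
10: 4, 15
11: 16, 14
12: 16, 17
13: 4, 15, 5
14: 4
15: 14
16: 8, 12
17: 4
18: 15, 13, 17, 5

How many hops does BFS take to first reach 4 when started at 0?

3

Level 0: 0
Level 1: 6, 9, 11
Level 2: 1, 2, 3, 5, 10, 14, 15, 16, 18
Level 3: 4, 7, 8, 12, 13, 17
4 first appears at level 3.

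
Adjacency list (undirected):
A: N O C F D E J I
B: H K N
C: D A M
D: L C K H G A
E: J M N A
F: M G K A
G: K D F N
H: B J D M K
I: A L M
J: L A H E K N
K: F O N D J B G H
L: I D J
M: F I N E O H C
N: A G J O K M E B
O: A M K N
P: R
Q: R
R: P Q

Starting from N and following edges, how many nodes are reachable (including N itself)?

15

BFS from N visits: N, O, M, K, J, G, E, B, A, I, H, F, C, D, L
Reachable nodes: 15 of 18 total.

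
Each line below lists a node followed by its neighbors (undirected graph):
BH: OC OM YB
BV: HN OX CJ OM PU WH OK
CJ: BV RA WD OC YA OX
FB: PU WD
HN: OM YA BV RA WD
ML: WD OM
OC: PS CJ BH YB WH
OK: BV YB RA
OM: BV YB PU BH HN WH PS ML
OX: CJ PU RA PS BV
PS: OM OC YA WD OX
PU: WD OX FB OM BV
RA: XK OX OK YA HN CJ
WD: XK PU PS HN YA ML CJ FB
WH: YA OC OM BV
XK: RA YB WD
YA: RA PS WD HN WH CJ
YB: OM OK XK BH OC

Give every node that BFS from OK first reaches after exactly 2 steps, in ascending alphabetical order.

BH, CJ, HN, OC, OM, OX, PU, WH, XK, YA

Level 0: OK
Level 1: BV, RA, YB
Level 2: BH, CJ, HN, OC, OM, OX, PU, WH, XK, YA
Level 3: FB, ML, PS, WD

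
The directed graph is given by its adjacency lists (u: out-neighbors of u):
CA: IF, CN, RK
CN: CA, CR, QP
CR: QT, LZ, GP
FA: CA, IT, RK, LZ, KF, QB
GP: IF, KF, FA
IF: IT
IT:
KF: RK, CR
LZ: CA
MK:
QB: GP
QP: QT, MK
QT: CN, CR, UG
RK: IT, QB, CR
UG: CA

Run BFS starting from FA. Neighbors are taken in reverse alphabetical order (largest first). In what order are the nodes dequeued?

Visit FA; enqueue RK, QB, LZ, KF, IT, CA → queue [RK, QB, LZ, KF, IT, CA]
Visit RK; enqueue CR → queue [QB, LZ, KF, IT, CA, CR]
Visit QB; enqueue GP → queue [LZ, KF, IT, CA, CR, GP]
Visit LZ → queue [KF, IT, CA, CR, GP]
Visit KF → queue [IT, CA, CR, GP]
Visit IT → queue [CA, CR, GP]
Visit CA; enqueue IF, CN → queue [CR, GP, IF, CN]
Visit CR; enqueue QT → queue [GP, IF, CN, QT]
Visit GP → queue [IF, CN, QT]
Visit IF → queue [CN, QT]
Visit CN; enqueue QP → queue [QT, QP]
Visit QT; enqueue UG → queue [QP, UG]
Visit QP; enqueue MK → queue [UG, MK]
Visit UG → queue [MK]
Visit MK → queue []

FA → RK → QB → LZ → KF → IT → CA → CR → GP → IF → CN → QT → QP → UG → MK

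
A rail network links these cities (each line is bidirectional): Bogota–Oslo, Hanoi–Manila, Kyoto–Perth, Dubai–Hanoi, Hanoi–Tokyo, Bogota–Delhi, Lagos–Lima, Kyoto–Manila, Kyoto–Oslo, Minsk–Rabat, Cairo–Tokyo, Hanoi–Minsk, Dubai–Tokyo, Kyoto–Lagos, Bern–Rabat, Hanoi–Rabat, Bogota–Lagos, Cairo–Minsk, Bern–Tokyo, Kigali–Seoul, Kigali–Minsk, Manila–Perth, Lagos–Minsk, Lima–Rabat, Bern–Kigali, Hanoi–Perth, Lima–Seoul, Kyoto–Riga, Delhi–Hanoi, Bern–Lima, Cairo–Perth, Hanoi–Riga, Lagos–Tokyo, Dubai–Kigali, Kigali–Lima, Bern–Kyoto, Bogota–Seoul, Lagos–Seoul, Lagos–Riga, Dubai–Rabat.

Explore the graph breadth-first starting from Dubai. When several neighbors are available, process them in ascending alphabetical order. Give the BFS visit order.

Visit Dubai; enqueue Hanoi, Kigali, Rabat, Tokyo → queue [Hanoi, Kigali, Rabat, Tokyo]
Visit Hanoi; enqueue Delhi, Manila, Minsk, Perth, Riga → queue [Kigali, Rabat, Tokyo, Delhi, Manila, Minsk, Perth, Riga]
Visit Kigali; enqueue Bern, Lima, Seoul → queue [Rabat, Tokyo, Delhi, Manila, Minsk, Perth, Riga, Bern, Lima, Seoul]
Visit Rabat → queue [Tokyo, Delhi, Manila, Minsk, Perth, Riga, Bern, Lima, Seoul]
Visit Tokyo; enqueue Cairo, Lagos → queue [Delhi, Manila, Minsk, Perth, Riga, Bern, Lima, Seoul, Cairo, Lagos]
Visit Delhi; enqueue Bogota → queue [Manila, Minsk, Perth, Riga, Bern, Lima, Seoul, Cairo, Lagos, Bogota]
Visit Manila; enqueue Kyoto → queue [Minsk, Perth, Riga, Bern, Lima, Seoul, Cairo, Lagos, Bogota, Kyoto]
Visit Minsk → queue [Perth, Riga, Bern, Lima, Seoul, Cairo, Lagos, Bogota, Kyoto]
Visit Perth → queue [Riga, Bern, Lima, Seoul, Cairo, Lagos, Bogota, Kyoto]
Visit Riga → queue [Bern, Lima, Seoul, Cairo, Lagos, Bogota, Kyoto]
Visit Bern → queue [Lima, Seoul, Cairo, Lagos, Bogota, Kyoto]
Visit Lima → queue [Seoul, Cairo, Lagos, Bogota, Kyoto]
Visit Seoul → queue [Cairo, Lagos, Bogota, Kyoto]
Visit Cairo → queue [Lagos, Bogota, Kyoto]
Visit Lagos → queue [Bogota, Kyoto]
Visit Bogota; enqueue Oslo → queue [Kyoto, Oslo]
Visit Kyoto → queue [Oslo]
Visit Oslo → queue []

Dubai → Hanoi → Kigali → Rabat → Tokyo → Delhi → Manila → Minsk → Perth → Riga → Bern → Lima → Seoul → Cairo → Lagos → Bogota → Kyoto → Oslo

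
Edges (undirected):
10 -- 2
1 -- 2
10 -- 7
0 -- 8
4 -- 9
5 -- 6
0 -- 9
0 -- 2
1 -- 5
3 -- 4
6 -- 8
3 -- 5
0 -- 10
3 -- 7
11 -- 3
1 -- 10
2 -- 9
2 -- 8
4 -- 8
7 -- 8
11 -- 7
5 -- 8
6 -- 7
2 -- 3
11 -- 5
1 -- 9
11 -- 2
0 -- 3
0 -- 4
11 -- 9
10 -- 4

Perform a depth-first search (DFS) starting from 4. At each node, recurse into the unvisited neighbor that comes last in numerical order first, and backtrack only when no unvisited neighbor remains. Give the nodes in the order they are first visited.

4, 10, 7, 11, 9, 2, 8, 6, 5, 3, 0, 1

Visit 4
4 → 10
10 → 7
7 → 11
11 → 9
9 → 2
2 → 8
8 → 6
6 → 5
5 → 3
3 → 0
5 → 1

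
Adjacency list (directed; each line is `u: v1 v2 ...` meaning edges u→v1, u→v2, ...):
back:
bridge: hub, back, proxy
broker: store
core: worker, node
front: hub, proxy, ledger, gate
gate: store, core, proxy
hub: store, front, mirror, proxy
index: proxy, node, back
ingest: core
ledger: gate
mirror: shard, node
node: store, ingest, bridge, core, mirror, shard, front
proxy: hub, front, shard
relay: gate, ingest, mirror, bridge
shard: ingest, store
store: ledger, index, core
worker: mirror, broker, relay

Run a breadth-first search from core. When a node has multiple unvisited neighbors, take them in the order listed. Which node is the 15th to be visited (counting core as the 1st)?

Visit core; enqueue worker, node → queue [worker, node]
Visit worker; enqueue mirror, broker, relay → queue [node, mirror, broker, relay]
Visit node; enqueue store, ingest, bridge, shard, front → queue [mirror, broker, relay, store, ingest, bridge, shard, front]
Visit mirror → queue [broker, relay, store, ingest, bridge, shard, front]
Visit broker → queue [relay, store, ingest, bridge, shard, front]
Visit relay; enqueue gate → queue [store, ingest, bridge, shard, front, gate]
Visit store; enqueue ledger, index → queue [ingest, bridge, shard, front, gate, ledger, index]
Visit ingest → queue [bridge, shard, front, gate, ledger, index]
Visit bridge; enqueue hub, back, proxy → queue [shard, front, gate, ledger, index, hub, back, proxy]
Visit shard → queue [front, gate, ledger, index, hub, back, proxy]
Visit front → queue [gate, ledger, index, hub, back, proxy]
Visit gate → queue [ledger, index, hub, back, proxy]
Visit ledger → queue [index, hub, back, proxy]
Visit index → queue [hub, back, proxy]
Visit hub → queue [back, proxy]
Visit back → queue [proxy]
Visit proxy → queue []

Visit order: core, worker, node, mirror, broker, relay, store, ingest, bridge, shard, front, gate, ledger, index, hub, back, proxy

hub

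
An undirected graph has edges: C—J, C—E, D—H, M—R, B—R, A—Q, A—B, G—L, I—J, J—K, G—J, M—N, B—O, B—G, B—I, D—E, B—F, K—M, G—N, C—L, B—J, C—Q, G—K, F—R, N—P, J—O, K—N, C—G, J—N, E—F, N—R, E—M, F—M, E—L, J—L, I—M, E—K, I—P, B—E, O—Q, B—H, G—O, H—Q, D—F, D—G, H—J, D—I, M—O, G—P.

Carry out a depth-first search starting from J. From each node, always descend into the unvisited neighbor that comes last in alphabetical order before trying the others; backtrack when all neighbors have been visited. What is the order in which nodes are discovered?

Visit J
J → O
O → Q
Q → H
H → D
D → I
I → P
P → N
N → R
R → M
M → K
K → G
G → L
L → E
E → F
F → B
B → A
E → C

J O Q H D I P N R M K G L E F B A C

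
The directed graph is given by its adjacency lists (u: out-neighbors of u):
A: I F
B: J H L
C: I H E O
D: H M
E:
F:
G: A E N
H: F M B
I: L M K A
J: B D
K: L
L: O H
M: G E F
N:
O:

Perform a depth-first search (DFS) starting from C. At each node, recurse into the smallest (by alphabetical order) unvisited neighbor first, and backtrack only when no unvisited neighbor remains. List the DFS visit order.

Visit C
C → E
C → H
H → B
B → J
J → D
D → M
M → F
M → G
G → A
A → I
I → K
K → L
L → O
G → N

C -> E -> H -> B -> J -> D -> M -> F -> G -> A -> I -> K -> L -> O -> N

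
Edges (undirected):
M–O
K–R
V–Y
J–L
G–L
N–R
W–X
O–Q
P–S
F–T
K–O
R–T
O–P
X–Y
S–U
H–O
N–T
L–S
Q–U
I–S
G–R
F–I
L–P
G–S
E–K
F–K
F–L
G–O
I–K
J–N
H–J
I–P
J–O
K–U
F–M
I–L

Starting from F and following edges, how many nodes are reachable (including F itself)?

BFS from F visits: F, I, K, L, M, T, P, S, E, O, R, U, G, J, N, H, Q
Reachable nodes: 17 of 21 total.

17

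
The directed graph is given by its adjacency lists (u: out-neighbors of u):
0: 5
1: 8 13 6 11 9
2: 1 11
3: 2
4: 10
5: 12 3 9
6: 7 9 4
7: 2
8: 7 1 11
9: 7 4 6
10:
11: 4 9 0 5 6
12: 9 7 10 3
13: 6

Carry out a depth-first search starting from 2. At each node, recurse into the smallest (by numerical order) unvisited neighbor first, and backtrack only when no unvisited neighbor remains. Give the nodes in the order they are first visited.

Visit 2
2 → 1
1 → 6
6 → 4
4 → 10
6 → 7
6 → 9
1 → 8
8 → 11
11 → 0
0 → 5
5 → 3
5 → 12
1 → 13

2 -> 1 -> 6 -> 4 -> 10 -> 7 -> 9 -> 8 -> 11 -> 0 -> 5 -> 3 -> 12 -> 13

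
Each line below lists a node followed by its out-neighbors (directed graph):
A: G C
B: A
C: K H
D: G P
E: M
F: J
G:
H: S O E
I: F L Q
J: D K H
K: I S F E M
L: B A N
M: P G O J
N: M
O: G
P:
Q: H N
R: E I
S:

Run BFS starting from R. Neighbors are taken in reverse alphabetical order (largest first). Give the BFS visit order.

R I E Q L F M N H B A J P O G S C K D

Visit R; enqueue I, E → queue [I, E]
Visit I; enqueue Q, L, F → queue [E, Q, L, F]
Visit E; enqueue M → queue [Q, L, F, M]
Visit Q; enqueue N, H → queue [L, F, M, N, H]
Visit L; enqueue B, A → queue [F, M, N, H, B, A]
Visit F; enqueue J → queue [M, N, H, B, A, J]
Visit M; enqueue P, O, G → queue [N, H, B, A, J, P, O, G]
Visit N → queue [H, B, A, J, P, O, G]
Visit H; enqueue S → queue [B, A, J, P, O, G, S]
Visit B → queue [A, J, P, O, G, S]
Visit A; enqueue C → queue [J, P, O, G, S, C]
Visit J; enqueue K, D → queue [P, O, G, S, C, K, D]
Visit P → queue [O, G, S, C, K, D]
Visit O → queue [G, S, C, K, D]
Visit G → queue [S, C, K, D]
Visit S → queue [C, K, D]
Visit C → queue [K, D]
Visit K → queue [D]
Visit D → queue []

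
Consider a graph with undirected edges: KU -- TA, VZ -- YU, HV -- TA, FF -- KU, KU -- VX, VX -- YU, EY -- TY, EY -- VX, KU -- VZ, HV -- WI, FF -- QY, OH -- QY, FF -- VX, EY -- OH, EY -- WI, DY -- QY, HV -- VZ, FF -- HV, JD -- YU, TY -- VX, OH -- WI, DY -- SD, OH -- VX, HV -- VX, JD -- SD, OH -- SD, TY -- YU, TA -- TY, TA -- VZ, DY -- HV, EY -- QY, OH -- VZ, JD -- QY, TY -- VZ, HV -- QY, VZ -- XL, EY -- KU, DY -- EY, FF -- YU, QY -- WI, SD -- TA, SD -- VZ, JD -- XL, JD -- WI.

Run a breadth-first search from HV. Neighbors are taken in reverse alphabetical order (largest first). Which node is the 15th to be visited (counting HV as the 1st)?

Visit HV; enqueue WI, VZ, VX, TA, QY, FF, DY → queue [WI, VZ, VX, TA, QY, FF, DY]
Visit WI; enqueue OH, JD, EY → queue [VZ, VX, TA, QY, FF, DY, OH, JD, EY]
Visit VZ; enqueue YU, XL, TY, SD, KU → queue [VX, TA, QY, FF, DY, OH, JD, EY, YU, XL, TY, SD, KU]
Visit VX → queue [TA, QY, FF, DY, OH, JD, EY, YU, XL, TY, SD, KU]
Visit TA → queue [QY, FF, DY, OH, JD, EY, YU, XL, TY, SD, KU]
Visit QY → queue [FF, DY, OH, JD, EY, YU, XL, TY, SD, KU]
Visit FF → queue [DY, OH, JD, EY, YU, XL, TY, SD, KU]
Visit DY → queue [OH, JD, EY, YU, XL, TY, SD, KU]
Visit OH → queue [JD, EY, YU, XL, TY, SD, KU]
Visit JD → queue [EY, YU, XL, TY, SD, KU]
Visit EY → queue [YU, XL, TY, SD, KU]
Visit YU → queue [XL, TY, SD, KU]
Visit XL → queue [TY, SD, KU]
Visit TY → queue [SD, KU]
Visit SD → queue [KU]
Visit KU → queue []

Visit order: HV, WI, VZ, VX, TA, QY, FF, DY, OH, JD, EY, YU, XL, TY, SD, KU

SD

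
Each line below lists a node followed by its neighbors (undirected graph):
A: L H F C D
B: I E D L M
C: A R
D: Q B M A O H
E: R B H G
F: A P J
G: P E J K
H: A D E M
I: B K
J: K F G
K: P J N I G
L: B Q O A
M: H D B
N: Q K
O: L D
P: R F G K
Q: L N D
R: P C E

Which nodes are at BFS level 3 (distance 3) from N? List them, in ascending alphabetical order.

Level 0: N
Level 1: K, Q
Level 2: D, G, I, J, L, P
Level 3: A, B, E, F, H, M, O, R
Level 4: C

A, B, E, F, H, M, O, R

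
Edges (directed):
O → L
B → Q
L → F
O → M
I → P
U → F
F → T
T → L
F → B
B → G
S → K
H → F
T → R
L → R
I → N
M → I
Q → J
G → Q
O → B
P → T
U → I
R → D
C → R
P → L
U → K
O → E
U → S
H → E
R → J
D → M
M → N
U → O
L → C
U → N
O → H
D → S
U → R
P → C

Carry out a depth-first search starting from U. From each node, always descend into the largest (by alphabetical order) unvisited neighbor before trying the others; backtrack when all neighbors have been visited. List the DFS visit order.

U, S, K, R, J, D, M, N, I, P, T, L, F, B, Q, G, C, O, H, E

Visit U
U → S
S → K
U → R
R → J
R → D
D → M
M → N
M → I
I → P
P → T
T → L
L → F
F → B
B → Q
B → G
L → C
U → O
O → H
H → E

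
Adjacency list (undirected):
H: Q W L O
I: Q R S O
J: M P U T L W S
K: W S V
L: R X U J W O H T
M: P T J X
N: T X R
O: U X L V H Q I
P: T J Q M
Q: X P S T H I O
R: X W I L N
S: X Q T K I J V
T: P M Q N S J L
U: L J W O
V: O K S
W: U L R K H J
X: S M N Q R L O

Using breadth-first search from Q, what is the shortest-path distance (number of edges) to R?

2

Level 0: Q
Level 1: H, I, O, P, S, T, X
Level 2: J, K, L, M, N, R, U, V, W
R first appears at level 2.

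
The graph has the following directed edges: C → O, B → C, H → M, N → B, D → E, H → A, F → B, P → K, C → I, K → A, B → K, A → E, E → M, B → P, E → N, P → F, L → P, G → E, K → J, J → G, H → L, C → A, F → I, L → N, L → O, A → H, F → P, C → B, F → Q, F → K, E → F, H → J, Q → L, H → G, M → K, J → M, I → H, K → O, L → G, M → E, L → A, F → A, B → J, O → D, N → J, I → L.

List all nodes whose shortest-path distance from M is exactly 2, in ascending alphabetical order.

A, F, J, N, O

Level 0: M
Level 1: E, K
Level 2: A, F, J, N, O
Level 3: B, D, G, H, I, P, Q
Level 4: C, L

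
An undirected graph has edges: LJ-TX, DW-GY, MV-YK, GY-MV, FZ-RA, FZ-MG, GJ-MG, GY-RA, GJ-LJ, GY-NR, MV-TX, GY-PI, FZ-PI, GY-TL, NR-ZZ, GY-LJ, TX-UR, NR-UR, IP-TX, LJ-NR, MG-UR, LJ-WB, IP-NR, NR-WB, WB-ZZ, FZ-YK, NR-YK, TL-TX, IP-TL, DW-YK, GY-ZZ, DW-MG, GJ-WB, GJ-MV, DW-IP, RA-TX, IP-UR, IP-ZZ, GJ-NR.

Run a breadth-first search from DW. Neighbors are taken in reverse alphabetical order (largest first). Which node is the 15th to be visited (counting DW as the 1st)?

PI

Visit DW; enqueue YK, MG, IP, GY → queue [YK, MG, IP, GY]
Visit YK; enqueue NR, MV, FZ → queue [MG, IP, GY, NR, MV, FZ]
Visit MG; enqueue UR, GJ → queue [IP, GY, NR, MV, FZ, UR, GJ]
Visit IP; enqueue ZZ, TX, TL → queue [GY, NR, MV, FZ, UR, GJ, ZZ, TX, TL]
Visit GY; enqueue RA, PI, LJ → queue [NR, MV, FZ, UR, GJ, ZZ, TX, TL, RA, PI, LJ]
Visit NR; enqueue WB → queue [MV, FZ, UR, GJ, ZZ, TX, TL, RA, PI, LJ, WB]
Visit MV → queue [FZ, UR, GJ, ZZ, TX, TL, RA, PI, LJ, WB]
Visit FZ → queue [UR, GJ, ZZ, TX, TL, RA, PI, LJ, WB]
Visit UR → queue [GJ, ZZ, TX, TL, RA, PI, LJ, WB]
Visit GJ → queue [ZZ, TX, TL, RA, PI, LJ, WB]
Visit ZZ → queue [TX, TL, RA, PI, LJ, WB]
Visit TX → queue [TL, RA, PI, LJ, WB]
Visit TL → queue [RA, PI, LJ, WB]
Visit RA → queue [PI, LJ, WB]
Visit PI → queue [LJ, WB]
Visit LJ → queue [WB]
Visit WB → queue []

Visit order: DW, YK, MG, IP, GY, NR, MV, FZ, UR, GJ, ZZ, TX, TL, RA, PI, LJ, WB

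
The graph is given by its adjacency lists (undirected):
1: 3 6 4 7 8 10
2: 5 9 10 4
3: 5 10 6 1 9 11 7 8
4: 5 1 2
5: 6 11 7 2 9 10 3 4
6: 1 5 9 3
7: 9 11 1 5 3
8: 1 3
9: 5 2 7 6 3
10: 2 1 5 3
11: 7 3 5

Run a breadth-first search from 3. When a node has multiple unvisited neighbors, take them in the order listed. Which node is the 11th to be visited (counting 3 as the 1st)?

Visit 3; enqueue 5, 10, 6, 1, 9, 11, 7, 8 → queue [5, 10, 6, 1, 9, 11, 7, 8]
Visit 5; enqueue 2, 4 → queue [10, 6, 1, 9, 11, 7, 8, 2, 4]
Visit 10 → queue [6, 1, 9, 11, 7, 8, 2, 4]
Visit 6 → queue [1, 9, 11, 7, 8, 2, 4]
Visit 1 → queue [9, 11, 7, 8, 2, 4]
Visit 9 → queue [11, 7, 8, 2, 4]
Visit 11 → queue [7, 8, 2, 4]
Visit 7 → queue [8, 2, 4]
Visit 8 → queue [2, 4]
Visit 2 → queue [4]
Visit 4 → queue []

Visit order: 3, 5, 10, 6, 1, 9, 11, 7, 8, 2, 4

4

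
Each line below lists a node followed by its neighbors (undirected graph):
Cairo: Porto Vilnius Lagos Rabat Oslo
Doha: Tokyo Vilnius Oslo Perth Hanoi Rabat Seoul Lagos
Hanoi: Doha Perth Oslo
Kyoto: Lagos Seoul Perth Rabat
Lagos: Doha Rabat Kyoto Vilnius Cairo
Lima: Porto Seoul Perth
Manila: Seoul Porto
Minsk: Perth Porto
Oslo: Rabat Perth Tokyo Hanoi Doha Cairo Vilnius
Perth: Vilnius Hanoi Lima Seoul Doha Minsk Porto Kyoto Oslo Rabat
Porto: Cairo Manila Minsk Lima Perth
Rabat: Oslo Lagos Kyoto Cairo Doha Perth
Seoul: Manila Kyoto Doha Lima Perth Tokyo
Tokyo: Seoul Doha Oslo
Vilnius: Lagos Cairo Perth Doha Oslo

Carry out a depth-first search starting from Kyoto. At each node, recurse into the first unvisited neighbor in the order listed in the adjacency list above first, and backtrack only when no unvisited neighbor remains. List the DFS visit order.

Kyoto, Lagos, Doha, Tokyo, Seoul, Manila, Porto, Cairo, Vilnius, Perth, Hanoi, Oslo, Rabat, Lima, Minsk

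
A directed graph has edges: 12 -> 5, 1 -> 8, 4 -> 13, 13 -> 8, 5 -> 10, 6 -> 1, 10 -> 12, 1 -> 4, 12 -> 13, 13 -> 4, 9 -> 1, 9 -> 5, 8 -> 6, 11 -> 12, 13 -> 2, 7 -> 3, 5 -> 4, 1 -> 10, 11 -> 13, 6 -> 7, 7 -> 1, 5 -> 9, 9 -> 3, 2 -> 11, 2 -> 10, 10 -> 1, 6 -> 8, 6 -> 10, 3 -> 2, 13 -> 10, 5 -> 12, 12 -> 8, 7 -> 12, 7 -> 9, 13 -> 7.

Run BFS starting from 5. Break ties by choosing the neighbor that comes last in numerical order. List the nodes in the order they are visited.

Visit 5; enqueue 12, 10, 9, 4 → queue [12, 10, 9, 4]
Visit 12; enqueue 13, 8 → queue [10, 9, 4, 13, 8]
Visit 10; enqueue 1 → queue [9, 4, 13, 8, 1]
Visit 9; enqueue 3 → queue [4, 13, 8, 1, 3]
Visit 4 → queue [13, 8, 1, 3]
Visit 13; enqueue 7, 2 → queue [8, 1, 3, 7, 2]
Visit 8; enqueue 6 → queue [1, 3, 7, 2, 6]
Visit 1 → queue [3, 7, 2, 6]
Visit 3 → queue [7, 2, 6]
Visit 7 → queue [2, 6]
Visit 2; enqueue 11 → queue [6, 11]
Visit 6 → queue [11]
Visit 11 → queue []

5, 12, 10, 9, 4, 13, 8, 1, 3, 7, 2, 6, 11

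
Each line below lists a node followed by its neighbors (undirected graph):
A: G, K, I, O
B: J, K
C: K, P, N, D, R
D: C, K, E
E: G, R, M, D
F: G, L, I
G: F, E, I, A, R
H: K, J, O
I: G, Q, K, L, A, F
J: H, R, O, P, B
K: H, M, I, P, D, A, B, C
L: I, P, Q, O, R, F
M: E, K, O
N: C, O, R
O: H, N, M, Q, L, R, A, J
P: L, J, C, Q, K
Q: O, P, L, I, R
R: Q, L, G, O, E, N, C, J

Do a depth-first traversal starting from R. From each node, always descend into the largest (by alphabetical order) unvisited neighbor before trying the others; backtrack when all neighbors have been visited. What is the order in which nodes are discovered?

R, Q, P, L, O, N, C, K, M, E, G, I, F, A, D, H, J, B

Visit R
R → Q
Q → P
P → L
L → O
O → N
N → C
C → K
K → M
M → E
E → G
G → I
I → F
I → A
E → D
K → H
H → J
J → B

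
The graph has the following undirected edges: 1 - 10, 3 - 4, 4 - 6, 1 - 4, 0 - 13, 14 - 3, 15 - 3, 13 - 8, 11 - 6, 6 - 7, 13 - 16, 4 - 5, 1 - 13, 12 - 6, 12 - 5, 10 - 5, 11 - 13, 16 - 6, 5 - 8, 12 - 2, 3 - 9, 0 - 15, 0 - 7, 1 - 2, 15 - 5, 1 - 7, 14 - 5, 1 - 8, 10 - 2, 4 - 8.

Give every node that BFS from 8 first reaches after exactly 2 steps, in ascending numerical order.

0, 2, 3, 6, 7, 10, 11, 12, 14, 15, 16

Level 0: 8
Level 1: 1, 4, 5, 13
Level 2: 0, 2, 3, 6, 7, 10, 11, 12, 14, 15, 16
Level 3: 9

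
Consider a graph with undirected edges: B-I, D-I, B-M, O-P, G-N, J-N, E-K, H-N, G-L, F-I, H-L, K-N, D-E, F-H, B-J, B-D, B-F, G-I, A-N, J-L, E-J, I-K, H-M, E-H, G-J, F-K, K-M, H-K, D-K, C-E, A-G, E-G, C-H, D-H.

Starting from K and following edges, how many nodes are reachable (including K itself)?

14

BFS from K visits: K, D, E, F, H, I, M, N, B, C, G, J, L, A
Reachable nodes: 14 of 16 total.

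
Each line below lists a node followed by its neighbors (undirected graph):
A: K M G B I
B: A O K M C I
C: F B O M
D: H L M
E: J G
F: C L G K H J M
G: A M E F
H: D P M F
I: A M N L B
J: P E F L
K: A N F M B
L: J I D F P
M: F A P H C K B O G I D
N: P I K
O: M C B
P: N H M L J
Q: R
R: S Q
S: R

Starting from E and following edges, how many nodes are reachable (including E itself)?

BFS from E visits: E, J, G, P, L, F, M, A, N, H, I, D, K, C, O, B
Reachable nodes: 16 of 19 total.

16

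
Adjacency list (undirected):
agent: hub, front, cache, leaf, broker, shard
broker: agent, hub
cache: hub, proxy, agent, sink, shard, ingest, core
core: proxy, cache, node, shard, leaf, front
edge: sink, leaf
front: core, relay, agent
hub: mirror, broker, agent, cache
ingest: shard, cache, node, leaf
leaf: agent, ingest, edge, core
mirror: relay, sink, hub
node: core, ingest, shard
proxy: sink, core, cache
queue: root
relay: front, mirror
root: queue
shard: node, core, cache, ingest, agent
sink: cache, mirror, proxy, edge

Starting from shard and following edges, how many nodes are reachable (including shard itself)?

15

BFS from shard visits: shard, node, core, cache, ingest, agent, proxy, leaf, front, hub, sink, broker, edge, relay, mirror
Reachable nodes: 15 of 17 total.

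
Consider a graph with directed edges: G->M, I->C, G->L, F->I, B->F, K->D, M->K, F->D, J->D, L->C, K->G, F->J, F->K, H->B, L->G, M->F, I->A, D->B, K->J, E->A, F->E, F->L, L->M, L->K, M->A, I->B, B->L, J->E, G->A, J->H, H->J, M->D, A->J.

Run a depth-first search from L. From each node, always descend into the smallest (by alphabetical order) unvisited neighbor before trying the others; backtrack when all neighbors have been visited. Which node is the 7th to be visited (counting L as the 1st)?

B

Visit L
L → C
L → G
G → A
A → J
J → D
D → B
B → F
F → E
F → I
F → K
J → H
G → M

Visit order: L, C, G, A, J, D, B, F, E, I, K, H, M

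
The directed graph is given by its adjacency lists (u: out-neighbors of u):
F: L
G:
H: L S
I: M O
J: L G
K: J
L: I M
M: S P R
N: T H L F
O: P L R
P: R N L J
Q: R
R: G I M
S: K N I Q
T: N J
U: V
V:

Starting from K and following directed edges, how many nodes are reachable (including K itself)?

15

BFS from K visits: K, J, L, G, I, M, O, S, P, R, N, Q, T, H, F
Reachable nodes: 15 of 17 total.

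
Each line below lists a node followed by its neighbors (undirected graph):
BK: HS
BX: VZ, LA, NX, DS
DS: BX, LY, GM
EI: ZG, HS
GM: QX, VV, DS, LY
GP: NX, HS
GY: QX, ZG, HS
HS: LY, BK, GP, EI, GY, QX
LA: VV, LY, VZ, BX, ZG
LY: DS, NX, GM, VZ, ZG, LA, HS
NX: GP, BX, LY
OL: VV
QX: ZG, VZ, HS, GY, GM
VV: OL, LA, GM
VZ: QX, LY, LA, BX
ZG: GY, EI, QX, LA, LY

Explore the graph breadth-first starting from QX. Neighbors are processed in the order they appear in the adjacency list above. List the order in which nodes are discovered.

QX -> ZG -> VZ -> HS -> GY -> GM -> EI -> LA -> LY -> BX -> BK -> GP -> VV -> DS -> NX -> OL

Visit QX; enqueue ZG, VZ, HS, GY, GM → queue [ZG, VZ, HS, GY, GM]
Visit ZG; enqueue EI, LA, LY → queue [VZ, HS, GY, GM, EI, LA, LY]
Visit VZ; enqueue BX → queue [HS, GY, GM, EI, LA, LY, BX]
Visit HS; enqueue BK, GP → queue [GY, GM, EI, LA, LY, BX, BK, GP]
Visit GY → queue [GM, EI, LA, LY, BX, BK, GP]
Visit GM; enqueue VV, DS → queue [EI, LA, LY, BX, BK, GP, VV, DS]
Visit EI → queue [LA, LY, BX, BK, GP, VV, DS]
Visit LA → queue [LY, BX, BK, GP, VV, DS]
Visit LY; enqueue NX → queue [BX, BK, GP, VV, DS, NX]
Visit BX → queue [BK, GP, VV, DS, NX]
Visit BK → queue [GP, VV, DS, NX]
Visit GP → queue [VV, DS, NX]
Visit VV; enqueue OL → queue [DS, NX, OL]
Visit DS → queue [NX, OL]
Visit NX → queue [OL]
Visit OL → queue []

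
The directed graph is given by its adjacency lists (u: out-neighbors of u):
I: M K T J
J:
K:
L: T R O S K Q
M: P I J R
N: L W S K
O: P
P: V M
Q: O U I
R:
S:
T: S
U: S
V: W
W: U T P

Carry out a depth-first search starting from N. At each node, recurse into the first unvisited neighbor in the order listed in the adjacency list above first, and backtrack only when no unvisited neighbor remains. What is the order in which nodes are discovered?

Visit N
N → L
L → T
T → S
L → R
L → O
O → P
P → V
V → W
W → U
P → M
M → I
I → K
I → J
L → Q

N → L → T → S → R → O → P → V → W → U → M → I → K → J → Q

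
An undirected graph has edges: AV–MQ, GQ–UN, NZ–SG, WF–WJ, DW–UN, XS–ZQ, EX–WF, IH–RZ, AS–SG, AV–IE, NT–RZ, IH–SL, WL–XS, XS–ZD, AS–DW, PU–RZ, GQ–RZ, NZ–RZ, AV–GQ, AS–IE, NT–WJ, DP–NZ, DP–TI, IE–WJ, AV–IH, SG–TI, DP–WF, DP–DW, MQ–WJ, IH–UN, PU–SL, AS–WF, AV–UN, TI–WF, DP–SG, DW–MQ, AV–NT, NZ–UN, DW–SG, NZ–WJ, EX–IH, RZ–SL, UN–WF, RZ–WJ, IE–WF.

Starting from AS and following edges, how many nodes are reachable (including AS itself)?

19

BFS from AS visits: AS, DW, IE, SG, WF, DP, MQ, UN, AV, WJ, NZ, TI, EX, GQ, IH, NT, RZ, SL, PU
Reachable nodes: 19 of 23 total.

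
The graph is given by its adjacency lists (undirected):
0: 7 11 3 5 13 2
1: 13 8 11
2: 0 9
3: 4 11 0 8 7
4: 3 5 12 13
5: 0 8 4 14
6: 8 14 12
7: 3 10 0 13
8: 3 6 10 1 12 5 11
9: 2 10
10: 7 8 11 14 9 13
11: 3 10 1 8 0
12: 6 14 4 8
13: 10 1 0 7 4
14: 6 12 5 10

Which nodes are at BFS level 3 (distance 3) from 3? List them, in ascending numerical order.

9, 14

Level 0: 3
Level 1: 0, 4, 7, 8, 11
Level 2: 1, 2, 5, 6, 10, 12, 13
Level 3: 9, 14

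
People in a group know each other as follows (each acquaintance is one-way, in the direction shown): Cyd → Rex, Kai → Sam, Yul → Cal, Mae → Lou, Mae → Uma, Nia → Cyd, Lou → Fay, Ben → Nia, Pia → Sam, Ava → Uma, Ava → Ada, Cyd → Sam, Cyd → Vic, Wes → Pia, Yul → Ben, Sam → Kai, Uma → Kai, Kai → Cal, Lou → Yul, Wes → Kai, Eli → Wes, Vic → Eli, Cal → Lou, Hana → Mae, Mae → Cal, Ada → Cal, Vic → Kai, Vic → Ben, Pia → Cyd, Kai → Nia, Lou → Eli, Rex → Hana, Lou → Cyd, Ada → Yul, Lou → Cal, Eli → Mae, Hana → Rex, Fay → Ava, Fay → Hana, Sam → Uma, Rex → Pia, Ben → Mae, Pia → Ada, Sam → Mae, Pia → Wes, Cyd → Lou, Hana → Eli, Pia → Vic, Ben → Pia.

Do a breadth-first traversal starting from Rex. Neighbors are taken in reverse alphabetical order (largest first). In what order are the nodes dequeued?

Visit Rex; enqueue Pia, Hana → queue [Pia, Hana]
Visit Pia; enqueue Wes, Vic, Sam, Cyd, Ada → queue [Hana, Wes, Vic, Sam, Cyd, Ada]
Visit Hana; enqueue Mae, Eli → queue [Wes, Vic, Sam, Cyd, Ada, Mae, Eli]
Visit Wes; enqueue Kai → queue [Vic, Sam, Cyd, Ada, Mae, Eli, Kai]
Visit Vic; enqueue Ben → queue [Sam, Cyd, Ada, Mae, Eli, Kai, Ben]
Visit Sam; enqueue Uma → queue [Cyd, Ada, Mae, Eli, Kai, Ben, Uma]
Visit Cyd; enqueue Lou → queue [Ada, Mae, Eli, Kai, Ben, Uma, Lou]
Visit Ada; enqueue Yul, Cal → queue [Mae, Eli, Kai, Ben, Uma, Lou, Yul, Cal]
Visit Mae → queue [Eli, Kai, Ben, Uma, Lou, Yul, Cal]
Visit Eli → queue [Kai, Ben, Uma, Lou, Yul, Cal]
Visit Kai; enqueue Nia → queue [Ben, Uma, Lou, Yul, Cal, Nia]
Visit Ben → queue [Uma, Lou, Yul, Cal, Nia]
Visit Uma → queue [Lou, Yul, Cal, Nia]
Visit Lou; enqueue Fay → queue [Yul, Cal, Nia, Fay]
Visit Yul → queue [Cal, Nia, Fay]
Visit Cal → queue [Nia, Fay]
Visit Nia → queue [Fay]
Visit Fay; enqueue Ava → queue [Ava]
Visit Ava → queue []

Rex Pia Hana Wes Vic Sam Cyd Ada Mae Eli Kai Ben Uma Lou Yul Cal Nia Fay Ava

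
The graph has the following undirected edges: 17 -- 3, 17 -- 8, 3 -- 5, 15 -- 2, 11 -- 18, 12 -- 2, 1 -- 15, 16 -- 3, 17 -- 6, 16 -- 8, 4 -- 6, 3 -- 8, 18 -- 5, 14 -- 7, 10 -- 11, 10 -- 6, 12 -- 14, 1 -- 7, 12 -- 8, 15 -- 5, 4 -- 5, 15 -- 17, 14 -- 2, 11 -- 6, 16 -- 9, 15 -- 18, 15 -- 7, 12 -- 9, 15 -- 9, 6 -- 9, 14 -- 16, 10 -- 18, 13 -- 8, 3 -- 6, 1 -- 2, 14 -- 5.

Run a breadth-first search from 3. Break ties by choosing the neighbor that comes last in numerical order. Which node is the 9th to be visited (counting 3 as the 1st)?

Visit 3; enqueue 17, 16, 8, 6, 5 → queue [17, 16, 8, 6, 5]
Visit 17; enqueue 15 → queue [16, 8, 6, 5, 15]
Visit 16; enqueue 14, 9 → queue [8, 6, 5, 15, 14, 9]
Visit 8; enqueue 13, 12 → queue [6, 5, 15, 14, 9, 13, 12]
Visit 6; enqueue 11, 10, 4 → queue [5, 15, 14, 9, 13, 12, 11, 10, 4]
Visit 5; enqueue 18 → queue [15, 14, 9, 13, 12, 11, 10, 4, 18]
Visit 15; enqueue 7, 2, 1 → queue [14, 9, 13, 12, 11, 10, 4, 18, 7, 2, 1]
Visit 14 → queue [9, 13, 12, 11, 10, 4, 18, 7, 2, 1]
Visit 9 → queue [13, 12, 11, 10, 4, 18, 7, 2, 1]
Visit 13 → queue [12, 11, 10, 4, 18, 7, 2, 1]
Visit 12 → queue [11, 10, 4, 18, 7, 2, 1]
Visit 11 → queue [10, 4, 18, 7, 2, 1]
Visit 10 → queue [4, 18, 7, 2, 1]
Visit 4 → queue [18, 7, 2, 1]
Visit 18 → queue [7, 2, 1]
Visit 7 → queue [2, 1]
Visit 2 → queue [1]
Visit 1 → queue []

Visit order: 3, 17, 16, 8, 6, 5, 15, 14, 9, 13, 12, 11, 10, 4, 18, 7, 2, 1

9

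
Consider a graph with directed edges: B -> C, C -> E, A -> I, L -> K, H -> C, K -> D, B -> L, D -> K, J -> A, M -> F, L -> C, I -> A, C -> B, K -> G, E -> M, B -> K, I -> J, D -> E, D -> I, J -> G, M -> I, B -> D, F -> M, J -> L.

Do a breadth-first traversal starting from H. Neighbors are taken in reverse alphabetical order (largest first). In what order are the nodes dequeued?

H -> C -> E -> B -> M -> L -> K -> D -> I -> F -> G -> J -> A

Visit H; enqueue C → queue [C]
Visit C; enqueue E, B → queue [E, B]
Visit E; enqueue M → queue [B, M]
Visit B; enqueue L, K, D → queue [M, L, K, D]
Visit M; enqueue I, F → queue [L, K, D, I, F]
Visit L → queue [K, D, I, F]
Visit K; enqueue G → queue [D, I, F, G]
Visit D → queue [I, F, G]
Visit I; enqueue J, A → queue [F, G, J, A]
Visit F → queue [G, J, A]
Visit G → queue [J, A]
Visit J → queue [A]
Visit A → queue []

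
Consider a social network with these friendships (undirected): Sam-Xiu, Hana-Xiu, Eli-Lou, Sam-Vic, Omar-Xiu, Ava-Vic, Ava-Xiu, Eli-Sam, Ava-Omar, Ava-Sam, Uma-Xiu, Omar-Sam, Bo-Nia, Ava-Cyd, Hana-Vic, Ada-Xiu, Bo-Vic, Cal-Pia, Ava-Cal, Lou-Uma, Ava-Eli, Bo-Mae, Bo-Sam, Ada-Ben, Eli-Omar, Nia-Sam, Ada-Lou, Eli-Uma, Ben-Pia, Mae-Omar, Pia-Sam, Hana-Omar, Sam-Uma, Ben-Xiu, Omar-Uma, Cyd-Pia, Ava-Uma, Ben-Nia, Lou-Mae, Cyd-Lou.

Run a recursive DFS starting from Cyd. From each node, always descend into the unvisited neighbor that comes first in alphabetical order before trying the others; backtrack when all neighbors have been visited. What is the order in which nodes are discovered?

Visit Cyd
Cyd → Ava
Ava → Cal
Cal → Pia
Pia → Ben
Ben → Ada
Ada → Lou
Lou → Eli
Eli → Omar
Omar → Hana
Hana → Vic
Vic → Bo
Bo → Mae
Bo → Nia
Nia → Sam
Sam → Uma
Uma → Xiu

Cyd, Ava, Cal, Pia, Ben, Ada, Lou, Eli, Omar, Hana, Vic, Bo, Mae, Nia, Sam, Uma, Xiu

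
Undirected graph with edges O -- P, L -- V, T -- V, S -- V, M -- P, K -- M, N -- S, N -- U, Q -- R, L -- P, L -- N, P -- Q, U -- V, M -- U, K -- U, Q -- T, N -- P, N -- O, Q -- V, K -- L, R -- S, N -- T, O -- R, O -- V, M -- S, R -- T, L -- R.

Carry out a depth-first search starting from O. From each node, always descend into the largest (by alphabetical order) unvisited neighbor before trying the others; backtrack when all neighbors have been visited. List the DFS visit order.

Visit O
O → V
V → U
U → N
N → T
T → R
R → S
S → M
M → P
P → Q
P → L
L → K

O -> V -> U -> N -> T -> R -> S -> M -> P -> Q -> L -> K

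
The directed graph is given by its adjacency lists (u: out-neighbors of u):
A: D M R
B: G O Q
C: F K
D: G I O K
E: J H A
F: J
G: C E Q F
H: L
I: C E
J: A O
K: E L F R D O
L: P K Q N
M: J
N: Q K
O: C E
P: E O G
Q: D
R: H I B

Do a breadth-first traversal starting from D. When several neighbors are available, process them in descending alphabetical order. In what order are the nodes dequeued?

D, O, K, I, G, E, C, R, L, F, Q, J, H, A, B, P, N, M

Visit D; enqueue O, K, I, G → queue [O, K, I, G]
Visit O; enqueue E, C → queue [K, I, G, E, C]
Visit K; enqueue R, L, F → queue [I, G, E, C, R, L, F]
Visit I → queue [G, E, C, R, L, F]
Visit G; enqueue Q → queue [E, C, R, L, F, Q]
Visit E; enqueue J, H, A → queue [C, R, L, F, Q, J, H, A]
Visit C → queue [R, L, F, Q, J, H, A]
Visit R; enqueue B → queue [L, F, Q, J, H, A, B]
Visit L; enqueue P, N → queue [F, Q, J, H, A, B, P, N]
Visit F → queue [Q, J, H, A, B, P, N]
Visit Q → queue [J, H, A, B, P, N]
Visit J → queue [H, A, B, P, N]
Visit H → queue [A, B, P, N]
Visit A; enqueue M → queue [B, P, N, M]
Visit B → queue [P, N, M]
Visit P → queue [N, M]
Visit N → queue [M]
Visit M → queue []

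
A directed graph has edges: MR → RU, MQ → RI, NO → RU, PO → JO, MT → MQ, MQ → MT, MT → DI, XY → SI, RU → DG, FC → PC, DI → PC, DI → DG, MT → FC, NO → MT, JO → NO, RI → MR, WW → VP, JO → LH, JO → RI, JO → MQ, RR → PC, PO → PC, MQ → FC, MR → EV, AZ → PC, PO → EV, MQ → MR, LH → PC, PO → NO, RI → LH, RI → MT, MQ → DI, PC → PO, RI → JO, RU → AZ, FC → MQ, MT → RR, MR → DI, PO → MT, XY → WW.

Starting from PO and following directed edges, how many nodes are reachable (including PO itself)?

BFS from PO visits: PO, EV, JO, MT, NO, PC, LH, MQ, RI, DI, FC, RR, RU, MR, DG, AZ
Reachable nodes: 16 of 20 total.

16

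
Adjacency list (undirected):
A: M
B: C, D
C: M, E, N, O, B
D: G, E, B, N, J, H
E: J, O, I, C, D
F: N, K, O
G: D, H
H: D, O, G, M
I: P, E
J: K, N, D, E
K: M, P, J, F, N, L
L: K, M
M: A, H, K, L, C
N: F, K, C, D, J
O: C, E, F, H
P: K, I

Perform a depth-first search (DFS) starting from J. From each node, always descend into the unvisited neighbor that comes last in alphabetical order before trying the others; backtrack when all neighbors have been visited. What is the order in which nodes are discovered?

J, N, K, P, I, E, O, H, M, L, C, B, D, G, A, F

Visit J
J → N
N → K
K → P
P → I
I → E
E → O
O → H
H → M
M → L
M → C
C → B
B → D
D → G
M → A
O → F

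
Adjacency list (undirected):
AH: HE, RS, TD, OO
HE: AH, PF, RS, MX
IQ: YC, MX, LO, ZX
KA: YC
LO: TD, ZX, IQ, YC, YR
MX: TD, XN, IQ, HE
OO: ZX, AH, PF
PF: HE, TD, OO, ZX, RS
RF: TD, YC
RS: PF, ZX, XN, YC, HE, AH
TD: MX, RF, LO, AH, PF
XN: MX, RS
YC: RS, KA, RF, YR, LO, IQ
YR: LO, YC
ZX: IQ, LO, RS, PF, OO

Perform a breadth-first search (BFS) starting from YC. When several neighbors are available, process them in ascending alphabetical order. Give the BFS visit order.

YC IQ KA LO RF RS YR MX ZX TD AH HE PF XN OO

Visit YC; enqueue IQ, KA, LO, RF, RS, YR → queue [IQ, KA, LO, RF, RS, YR]
Visit IQ; enqueue MX, ZX → queue [KA, LO, RF, RS, YR, MX, ZX]
Visit KA → queue [LO, RF, RS, YR, MX, ZX]
Visit LO; enqueue TD → queue [RF, RS, YR, MX, ZX, TD]
Visit RF → queue [RS, YR, MX, ZX, TD]
Visit RS; enqueue AH, HE, PF, XN → queue [YR, MX, ZX, TD, AH, HE, PF, XN]
Visit YR → queue [MX, ZX, TD, AH, HE, PF, XN]
Visit MX → queue [ZX, TD, AH, HE, PF, XN]
Visit ZX; enqueue OO → queue [TD, AH, HE, PF, XN, OO]
Visit TD → queue [AH, HE, PF, XN, OO]
Visit AH → queue [HE, PF, XN, OO]
Visit HE → queue [PF, XN, OO]
Visit PF → queue [XN, OO]
Visit XN → queue [OO]
Visit OO → queue []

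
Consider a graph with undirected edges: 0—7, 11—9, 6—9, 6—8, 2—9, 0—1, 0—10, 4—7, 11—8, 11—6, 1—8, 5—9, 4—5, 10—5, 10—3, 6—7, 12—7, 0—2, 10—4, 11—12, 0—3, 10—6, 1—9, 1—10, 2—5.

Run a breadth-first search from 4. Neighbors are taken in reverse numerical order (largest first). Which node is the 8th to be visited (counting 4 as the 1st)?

0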